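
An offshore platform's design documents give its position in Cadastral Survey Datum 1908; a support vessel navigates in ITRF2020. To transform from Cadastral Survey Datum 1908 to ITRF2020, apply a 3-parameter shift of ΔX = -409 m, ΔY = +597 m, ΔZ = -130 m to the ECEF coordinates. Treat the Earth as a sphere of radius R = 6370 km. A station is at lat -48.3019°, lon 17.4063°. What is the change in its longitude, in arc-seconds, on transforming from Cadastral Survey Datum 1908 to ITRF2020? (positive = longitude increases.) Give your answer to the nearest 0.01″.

sin φ = -0.746660, cos φ = 0.665206, sin λ = 0.299146, cos λ = 0.954207.
East component: ΔE = −sin λ·ΔX + cos λ·ΔY = −(0.299146)(-409) + (0.954207)(597) = 692.01 m.
1° of latitude spans πR/180 = 111177 m; at latitude φ, 1° of longitude spans that × cos φ = 73955.9 m, so Δλ = 692.01 / 73955.9 × 3600 = 33.686″.

Δλ = 33.69″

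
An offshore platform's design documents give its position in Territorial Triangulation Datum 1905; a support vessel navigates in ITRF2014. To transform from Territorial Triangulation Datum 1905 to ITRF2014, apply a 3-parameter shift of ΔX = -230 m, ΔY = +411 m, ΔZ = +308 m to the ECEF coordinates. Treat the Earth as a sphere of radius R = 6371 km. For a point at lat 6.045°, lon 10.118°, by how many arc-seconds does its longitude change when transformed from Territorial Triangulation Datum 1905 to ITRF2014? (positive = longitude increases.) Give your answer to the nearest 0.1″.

Δλ = 14.5″

sin φ = 0.105310, cos φ = 0.994439, sin λ = 0.175676, cos λ = 0.984448.
East component: ΔE = −sin λ·ΔX + cos λ·ΔY = −(0.175676)(-230) + (0.984448)(411) = 445.01 m.
1° of latitude spans πR/180 = 111195 m; at latitude φ, 1° of longitude spans that × cos φ = 110576.6 m, so Δλ = 445.01 / 110576.6 × 3600 = 14.488″.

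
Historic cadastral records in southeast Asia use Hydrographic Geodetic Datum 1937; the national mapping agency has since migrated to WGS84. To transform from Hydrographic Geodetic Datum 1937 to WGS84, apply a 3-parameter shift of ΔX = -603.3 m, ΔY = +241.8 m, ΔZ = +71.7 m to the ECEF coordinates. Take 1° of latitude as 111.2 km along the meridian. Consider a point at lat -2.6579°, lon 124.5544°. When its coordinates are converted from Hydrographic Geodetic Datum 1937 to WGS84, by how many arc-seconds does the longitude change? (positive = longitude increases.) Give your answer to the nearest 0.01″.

sin φ = -0.046372, cos φ = 0.998924, sin λ = 0.823588, cos λ = -0.567188.
East component: ΔE = −sin λ·ΔX + cos λ·ΔY = −(0.823588)(-603.3) + (-0.567188)(241.8) = 359.72 m.
1° of latitude spans 111200 m; at latitude φ, 1° of longitude spans that × cos φ = 111080.4 m, so Δλ = 359.72 / 111080.4 × 3600 = 11.658″.

Δλ = 11.66″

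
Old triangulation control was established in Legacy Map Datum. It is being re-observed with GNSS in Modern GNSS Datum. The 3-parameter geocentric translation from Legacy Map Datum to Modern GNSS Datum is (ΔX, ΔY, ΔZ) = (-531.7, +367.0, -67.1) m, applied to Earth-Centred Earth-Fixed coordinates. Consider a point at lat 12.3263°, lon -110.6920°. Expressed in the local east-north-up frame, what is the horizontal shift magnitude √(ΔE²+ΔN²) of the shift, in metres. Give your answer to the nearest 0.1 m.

627.9 m

The local east axis at (φ, λ) is (−sin λ, cos λ, 0), so ΔE = −sin(-110.6920°)·(-531.7) + cos(-110.6920°)·367.0 = -627.08 m.
The local north axis is (−sin φ cos λ, −sin φ sin λ, cos φ), giving ΔN = -40.107 + 73.293 − 65.553 = -32.37 m.
Horizontal magnitude = √(ΔE² + ΔN²) = √((-627.08)² + (-32.37)²) = 627.91 m.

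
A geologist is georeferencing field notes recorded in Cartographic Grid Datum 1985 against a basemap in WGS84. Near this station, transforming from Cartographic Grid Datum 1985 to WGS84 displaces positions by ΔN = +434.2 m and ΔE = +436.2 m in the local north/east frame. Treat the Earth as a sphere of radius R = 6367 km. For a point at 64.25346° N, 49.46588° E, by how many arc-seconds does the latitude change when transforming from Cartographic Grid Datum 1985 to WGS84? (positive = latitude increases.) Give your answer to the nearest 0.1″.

On a sphere of radius R, 1 rad of latitude = R, so Δφ = ΔN / R = 434.2 / 6367000 = 6.8195e-05 rad = 14.066″.

Δφ = 14.1″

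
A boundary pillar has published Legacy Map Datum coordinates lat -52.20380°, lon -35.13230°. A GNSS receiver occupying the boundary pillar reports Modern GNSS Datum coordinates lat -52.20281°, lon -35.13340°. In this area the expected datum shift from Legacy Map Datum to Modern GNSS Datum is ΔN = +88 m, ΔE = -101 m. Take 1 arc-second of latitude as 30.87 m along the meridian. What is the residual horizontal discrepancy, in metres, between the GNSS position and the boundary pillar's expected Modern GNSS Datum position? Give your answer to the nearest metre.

Observed coordinate differences: Δφ = +0.00099°, Δλ = -0.00110°.
Converting to metres (1° lat = 111132 m, cos φ = 0.612855): observed ΔN = 110.0 m, observed ΔE = -74.9 m.
Subtracting the expected shift leaves a residual of 110.0 − (88) = 22.0 m north and -74.9 − (-101) = 26.1 m east.
Residual distance = √(22.0² + 26.1²) = 34.1 m.

34 m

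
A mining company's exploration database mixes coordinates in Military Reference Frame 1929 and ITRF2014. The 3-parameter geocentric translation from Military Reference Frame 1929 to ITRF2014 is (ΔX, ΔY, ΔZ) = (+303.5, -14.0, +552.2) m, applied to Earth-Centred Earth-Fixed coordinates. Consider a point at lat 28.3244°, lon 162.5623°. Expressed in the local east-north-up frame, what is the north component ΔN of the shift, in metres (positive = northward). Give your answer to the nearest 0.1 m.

ΔN = 625.5 m

At φ = 28.3244°, λ = 162.5623°: sin φ = 0.474463, cos φ = 0.880275, sin λ = 0.299669, cos λ = -0.954043.
ΔN = −sin φ cos λ·ΔX − sin φ sin λ·ΔY + cos φ·ΔZ = −(0.474463)(-0.954043)(303.5) − (0.474463)(0.299669)(-14.0) + (0.880275)(552.2) = 625.46 m.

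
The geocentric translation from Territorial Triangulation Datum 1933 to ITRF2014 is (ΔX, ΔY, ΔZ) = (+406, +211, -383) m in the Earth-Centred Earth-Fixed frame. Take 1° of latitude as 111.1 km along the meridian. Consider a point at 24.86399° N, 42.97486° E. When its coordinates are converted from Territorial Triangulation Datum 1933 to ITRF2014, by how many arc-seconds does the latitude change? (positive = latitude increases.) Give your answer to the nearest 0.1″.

sin φ = 0.420466, cos φ = 0.907308, sin λ = 0.681677, cos λ = 0.731653.
North component: ΔN = −sin φ cos λ·ΔX − sin φ sin λ·ΔY + cos φ·ΔZ = −(0.420466)(0.731653)(406) − (0.420466)(0.681677)(211) + (0.907308)(-383) = -532.88 m.
1° of latitude spans 111100 m, so Δφ = -532.88 / 111100 × 3600 = -17.267″.

Δφ = -17.3″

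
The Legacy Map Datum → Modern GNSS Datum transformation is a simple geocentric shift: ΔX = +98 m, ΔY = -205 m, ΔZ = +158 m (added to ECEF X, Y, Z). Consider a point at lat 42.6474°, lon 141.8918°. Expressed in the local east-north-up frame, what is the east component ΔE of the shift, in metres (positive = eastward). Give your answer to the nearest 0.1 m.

The local east axis at (φ, λ) is (−sin λ, cos λ, 0), so ΔE = −sin(141.8918°)·98 + cos(141.8918°)·(-205) = 100.82 m.

ΔE = 100.8 m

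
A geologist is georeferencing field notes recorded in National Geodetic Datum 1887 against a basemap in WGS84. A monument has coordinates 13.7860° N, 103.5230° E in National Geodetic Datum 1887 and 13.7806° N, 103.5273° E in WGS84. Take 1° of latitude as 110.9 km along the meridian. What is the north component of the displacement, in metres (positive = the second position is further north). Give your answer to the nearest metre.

Δφ = 13.7806° − 13.7860° = -0.0054°; Δλ = 103.5273° − 103.5230° = +0.0043°.
ΔN = Δφ × 110900 = -598.9 m; ΔE = Δλ × 110900 × cos(13.7860°) = +0.0043 × 110900 × 0.971193 = 463.1 m.

ΔN = -599 m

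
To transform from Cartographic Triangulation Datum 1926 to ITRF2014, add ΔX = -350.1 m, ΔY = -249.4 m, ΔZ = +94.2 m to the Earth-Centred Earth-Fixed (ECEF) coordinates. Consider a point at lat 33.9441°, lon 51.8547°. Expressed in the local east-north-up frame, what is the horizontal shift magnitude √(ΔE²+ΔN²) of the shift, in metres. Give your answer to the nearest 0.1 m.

331.4 m

The local east axis at (φ, λ) is (−sin λ, cos λ, 0), so ΔE = −sin(51.8547°)·(-350.1) + cos(51.8547°)·(-249.4) = 121.29 m.
The local north axis is (−sin φ cos λ, −sin φ sin λ, cos φ), giving ΔN = 120.746 + 109.521 + 78.147 = 308.41 m.
Horizontal magnitude = √(ΔE² + ΔN²) = √(121.29² + 308.41²) = 331.41 m.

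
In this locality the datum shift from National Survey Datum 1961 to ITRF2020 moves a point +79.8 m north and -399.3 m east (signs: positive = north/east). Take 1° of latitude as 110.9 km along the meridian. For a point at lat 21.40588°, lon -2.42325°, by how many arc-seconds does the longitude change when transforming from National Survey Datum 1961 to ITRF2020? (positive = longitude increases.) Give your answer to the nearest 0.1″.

Δλ = -13.9″

At latitude 21.40588°, cos φ = 0.931018.
1° of longitude at this latitude = 110.9 × cos φ = 103.25 km, so Δλ = -399.3 / 103249.9 = -0.0038673° = -13.922″.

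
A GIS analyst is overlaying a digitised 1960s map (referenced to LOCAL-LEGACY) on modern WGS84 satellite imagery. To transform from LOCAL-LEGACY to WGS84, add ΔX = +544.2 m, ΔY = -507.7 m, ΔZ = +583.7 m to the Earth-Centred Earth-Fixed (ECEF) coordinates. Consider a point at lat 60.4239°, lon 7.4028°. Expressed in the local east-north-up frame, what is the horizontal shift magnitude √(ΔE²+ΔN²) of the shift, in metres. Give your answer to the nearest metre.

The local east axis at (φ, λ) is (−sin λ, cos λ, 0), so ΔE = −sin(7.4028°)·544.2 + cos(7.4028°)·(-507.7) = -573.59 m.
The local north axis is (−sin φ cos λ, −sin φ sin λ, cos φ), giving ΔN = -469.346 + 56.891 + 288.102 = -124.35 m.
Horizontal magnitude = √(ΔE² + ΔN²) = √((-573.59)² + (-124.35)²) = 586.91 m.

587 m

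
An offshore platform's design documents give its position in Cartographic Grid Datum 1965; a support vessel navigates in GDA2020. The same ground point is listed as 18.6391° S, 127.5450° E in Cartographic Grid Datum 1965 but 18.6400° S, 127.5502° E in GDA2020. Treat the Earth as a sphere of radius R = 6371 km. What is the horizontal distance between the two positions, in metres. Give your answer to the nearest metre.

Δφ = -18.6400° − -18.6391° = -0.0009°; Δλ = 127.5502° − 127.5450° = +0.0052°.
1° along a meridian = πR/180 = 111195 m.
ΔN = Δφ × 111195 = -100.1 m; ΔE = Δλ × 111195 × cos(-18.6391°) = +0.0052 × 111195 × 0.947551 = 547.9 m.
Distance = √(ΔE² + ΔN²) = √(547.9² + (-100.1)²) = 557.0 m.

557 m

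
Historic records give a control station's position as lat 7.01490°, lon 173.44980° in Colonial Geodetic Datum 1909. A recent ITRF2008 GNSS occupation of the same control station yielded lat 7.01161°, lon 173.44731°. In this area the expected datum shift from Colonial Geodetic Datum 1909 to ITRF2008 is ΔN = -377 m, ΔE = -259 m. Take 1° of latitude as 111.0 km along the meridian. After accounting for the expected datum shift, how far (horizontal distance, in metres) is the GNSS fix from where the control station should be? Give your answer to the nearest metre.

Observed coordinate differences: Δφ = -0.00329°, Δλ = -0.00249°.
Converting to metres (1° lat = 111000 m, cos φ = 0.992514): observed ΔN = -365.2 m, observed ΔE = -274.3 m.
Subtracting the expected shift leaves a residual of -365.2 − (-377) = 11.8 m north and -274.3 − (-259) = -15.3 m east.
Residual distance = √(11.8² + (-15.3)²) = 19.3 m.

19 m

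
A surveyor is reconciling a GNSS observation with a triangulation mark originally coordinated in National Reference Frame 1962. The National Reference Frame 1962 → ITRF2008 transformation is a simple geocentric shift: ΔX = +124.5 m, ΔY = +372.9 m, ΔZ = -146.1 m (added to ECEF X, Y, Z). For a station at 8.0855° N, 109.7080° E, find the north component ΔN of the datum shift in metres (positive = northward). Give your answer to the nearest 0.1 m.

ΔN = -188.1 m

The local north axis is (−sin φ cos λ, −sin φ sin λ, cos φ), giving ΔN = 5.905 − 49.376 − 144.648 = -188.12 m.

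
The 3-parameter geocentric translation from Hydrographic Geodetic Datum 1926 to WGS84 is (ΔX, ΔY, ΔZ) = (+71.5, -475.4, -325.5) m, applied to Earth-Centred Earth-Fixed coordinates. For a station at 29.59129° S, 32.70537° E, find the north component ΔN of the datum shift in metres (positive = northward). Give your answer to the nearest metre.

ΔN = -380 m

At φ = -29.59129°, λ = 32.70537°: sin φ = -0.493810, cos φ = 0.869570, sin λ = 0.540319, cos λ = 0.841460.
ΔN = −sin φ cos λ·ΔX − sin φ sin λ·ΔY + cos φ·ΔZ = −(-0.493810)(0.841460)(71.5) − (-0.493810)(0.540319)(-475.4) + (0.869570)(-325.5) = -380.18 m.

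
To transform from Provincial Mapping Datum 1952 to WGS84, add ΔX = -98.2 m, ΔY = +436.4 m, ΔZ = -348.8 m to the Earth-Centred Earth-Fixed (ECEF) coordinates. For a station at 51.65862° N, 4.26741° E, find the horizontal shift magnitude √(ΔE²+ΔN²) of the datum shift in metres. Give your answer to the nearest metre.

472 m

At φ = 51.65862°, λ = 4.26741°: sin φ = 0.784329, cos φ = 0.620346, sin λ = 0.074412, cos λ = 0.997228.
ΔE = −sin λ·ΔX + cos λ·ΔY = −(0.074412)·(-98.2) + (0.997228)·(436.4) = 442.50 m.
ΔN = −sin φ cos λ·ΔX − sin φ sin λ·ΔY + cos φ·ΔZ = −(0.784329)(0.997228)(-98.2) − (0.784329)(0.074412)(436.4) + (0.620346)(-348.8) = -165.04 m.
Horizontal magnitude = √(ΔE² + ΔN²) = √(442.50² + (-165.04)²) = 472.27 m.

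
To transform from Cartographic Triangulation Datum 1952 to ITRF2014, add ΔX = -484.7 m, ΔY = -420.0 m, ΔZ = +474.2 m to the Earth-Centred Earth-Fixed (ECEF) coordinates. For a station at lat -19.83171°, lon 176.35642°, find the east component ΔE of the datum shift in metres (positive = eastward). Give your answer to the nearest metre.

ΔE = 450 m

At φ = -19.83171°, λ = 176.35642°: sin φ = -0.339259, cos φ = 0.940693, sin λ = 0.063550, cos λ = -0.997979.
ΔE = −sin λ·ΔX + cos λ·ΔY = −(0.063550)·(-484.7) + (-0.997979)·(-420.0) = 449.95 m.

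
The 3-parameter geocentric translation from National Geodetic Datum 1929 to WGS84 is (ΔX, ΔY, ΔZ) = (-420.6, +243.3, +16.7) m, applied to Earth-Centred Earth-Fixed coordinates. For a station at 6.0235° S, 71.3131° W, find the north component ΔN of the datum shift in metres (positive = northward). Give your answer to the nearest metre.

At φ = -6.0235°, λ = -71.3131°: sin φ = -0.104936, cos φ = 0.994479, sin λ = -0.947284, cos λ = 0.320396.
ΔN = −sin φ cos λ·ΔX − sin φ sin λ·ΔY + cos φ·ΔZ = −(-0.104936)(0.320396)(-420.6) − (-0.104936)(-0.947284)(243.3) + (0.994479)(16.7) = -21.72 m.

ΔN = -22 m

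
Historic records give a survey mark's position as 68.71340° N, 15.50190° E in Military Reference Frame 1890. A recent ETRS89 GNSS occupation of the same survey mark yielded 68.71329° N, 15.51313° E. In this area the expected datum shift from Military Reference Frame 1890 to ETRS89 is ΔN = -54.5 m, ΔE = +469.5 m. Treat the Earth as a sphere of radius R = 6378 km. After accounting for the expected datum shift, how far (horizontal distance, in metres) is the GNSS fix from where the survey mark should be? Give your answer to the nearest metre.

45 m

Observed coordinate differences: Δφ = -0.00011°, Δλ = +0.01123°.
Converting to metres (1° lat = 111317 m, cos φ = 0.363033): observed ΔN = -12.2 m, observed ΔE = 453.8 m.
Subtracting the expected shift leaves a residual of -12.2 − (-54.5) = 42.3 m north and 453.8 − (469.5) = -15.7 m east.
Residual distance = √(42.3² + (-15.7)²) = 45.1 m.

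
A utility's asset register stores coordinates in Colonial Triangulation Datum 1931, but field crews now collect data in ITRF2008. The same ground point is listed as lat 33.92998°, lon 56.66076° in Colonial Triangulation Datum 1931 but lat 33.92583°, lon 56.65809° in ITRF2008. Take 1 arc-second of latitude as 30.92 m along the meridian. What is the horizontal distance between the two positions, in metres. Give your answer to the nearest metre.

Δφ = 33.92583° − 33.92998° = -0.00415°; Δλ = 56.65809° − 56.66076° = -0.00267°.
1° of latitude = 3600 × 30.92 = 111312 m.
ΔN = Δφ × 111312 = -461.9 m; ΔE = Δλ × 111312 × cos(33.92998°) = -0.00267 × 111312 × 0.829720 = -246.6 m.
Distance = √(ΔE² + ΔN²) = √((-246.6)² + (-461.9)²) = 523.6 m.

524 m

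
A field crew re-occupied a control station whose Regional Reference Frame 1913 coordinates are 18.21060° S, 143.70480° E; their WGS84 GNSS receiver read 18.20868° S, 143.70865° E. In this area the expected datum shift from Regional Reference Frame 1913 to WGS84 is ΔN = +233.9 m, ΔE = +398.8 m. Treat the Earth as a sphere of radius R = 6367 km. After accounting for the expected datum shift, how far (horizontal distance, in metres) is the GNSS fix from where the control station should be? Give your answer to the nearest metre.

22 m

Observed coordinate differences: Δφ = +0.00192°, Δλ = +0.00385°.
Converting to metres (1° lat = 111125 m, cos φ = 0.949914): observed ΔN = 213.4 m, observed ΔE = 406.4 m.
Subtracting the expected shift leaves a residual of 213.4 − (233.9) = -20.5 m north and 406.4 − (398.8) = 7.6 m east.
Residual distance = √((-20.5)² + 7.6²) = 21.9 m.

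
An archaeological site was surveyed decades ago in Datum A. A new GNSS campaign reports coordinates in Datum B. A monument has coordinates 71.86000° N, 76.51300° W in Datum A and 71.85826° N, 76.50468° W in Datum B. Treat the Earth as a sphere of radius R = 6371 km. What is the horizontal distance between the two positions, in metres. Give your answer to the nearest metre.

Δφ = 71.85826° − 71.86000° = -0.00174°; Δλ = -76.50468° − -76.51300° = +0.00832°.
1° along a meridian = πR/180 = 111195 m.
ΔN = Δφ × 111195 = -193.5 m; ΔE = Δλ × 111195 × cos(71.86000°) = +0.00832 × 111195 × 0.311340 = 288.0 m.
Distance = √(ΔE² + ΔN²) = √(288.0² + (-193.5)²) = 347.0 m.

347 m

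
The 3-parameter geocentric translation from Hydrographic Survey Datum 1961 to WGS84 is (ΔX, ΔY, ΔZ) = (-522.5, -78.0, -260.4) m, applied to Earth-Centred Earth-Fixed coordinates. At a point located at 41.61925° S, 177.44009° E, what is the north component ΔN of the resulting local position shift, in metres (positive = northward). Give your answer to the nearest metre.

ΔN = 150 m

At φ = -41.61925°, λ = 177.44009°: sin φ = -0.664177, cos φ = 0.747575, sin λ = 0.044664, cos λ = -0.999002.
ΔN = −sin φ cos λ·ΔX − sin φ sin λ·ΔY + cos φ·ΔZ = −(-0.664177)(-0.999002)(-522.5) − (-0.664177)(0.044664)(-78.0) + (0.747575)(-260.4) = 149.70 m.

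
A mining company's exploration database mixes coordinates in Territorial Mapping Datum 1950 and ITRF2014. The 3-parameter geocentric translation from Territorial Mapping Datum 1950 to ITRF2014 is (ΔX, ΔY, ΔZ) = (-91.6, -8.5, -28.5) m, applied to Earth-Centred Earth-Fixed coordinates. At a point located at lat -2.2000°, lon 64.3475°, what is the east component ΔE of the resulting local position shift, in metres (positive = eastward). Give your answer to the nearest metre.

ΔE = 79 m

The local east axis at (φ, λ) is (−sin λ, cos λ, 0), so ΔE = −sin(64.3475°)·(-91.6) + cos(64.3475°)·(-8.5) = 78.89 m.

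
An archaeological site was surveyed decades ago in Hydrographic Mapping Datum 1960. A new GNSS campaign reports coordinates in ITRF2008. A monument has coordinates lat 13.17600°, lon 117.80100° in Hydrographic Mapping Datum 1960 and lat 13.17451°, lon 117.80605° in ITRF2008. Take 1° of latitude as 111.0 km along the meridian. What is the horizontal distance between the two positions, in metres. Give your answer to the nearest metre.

570 m

Δφ = 13.17451° − 13.17600° = -0.00149°; Δλ = 117.80605° − 117.80100° = +0.00505°.
ΔN = Δφ × 111000 = -165.4 m; ΔE = Δλ × 111000 × cos(13.17600°) = +0.00505 × 111000 × 0.973674 = 545.8 m.
Distance = √(ΔE² + ΔN²) = √(545.8² + (-165.4)²) = 570.3 m.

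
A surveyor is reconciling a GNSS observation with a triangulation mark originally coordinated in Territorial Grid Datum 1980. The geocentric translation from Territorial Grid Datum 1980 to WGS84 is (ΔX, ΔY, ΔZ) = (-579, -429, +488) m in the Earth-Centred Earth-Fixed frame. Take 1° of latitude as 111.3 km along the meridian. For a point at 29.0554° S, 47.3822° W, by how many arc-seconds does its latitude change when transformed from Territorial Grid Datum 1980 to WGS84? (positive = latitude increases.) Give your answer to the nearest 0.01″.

sin φ = -0.485655, cos φ = 0.874151, sin λ = -0.735887, cos λ = 0.677105.
North component: ΔN = −sin φ cos λ·ΔX − sin φ sin λ·ΔY + cos φ·ΔZ = −(-0.485655)(0.677105)(-579) − (-0.485655)(-0.735887)(-429) + (0.874151)(488) = 389.51 m.
1° of latitude spans 111300 m, so Δφ = 389.51 / 111300 × 3600 = 12.599″.

Δφ = 12.60″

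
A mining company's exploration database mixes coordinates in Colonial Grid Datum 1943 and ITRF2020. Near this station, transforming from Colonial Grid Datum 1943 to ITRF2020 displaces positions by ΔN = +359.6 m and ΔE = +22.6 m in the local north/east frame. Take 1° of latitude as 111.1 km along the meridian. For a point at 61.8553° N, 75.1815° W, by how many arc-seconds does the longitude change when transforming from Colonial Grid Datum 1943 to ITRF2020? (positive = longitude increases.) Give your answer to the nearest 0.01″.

At latitude 61.8553°, cos φ = 0.471700.
1° of longitude at this latitude = 111.1 × cos φ = 52.41 km, so Δλ = 22.6 / 52405.9 = 0.0004312° = 1.552″.

Δλ = 1.55″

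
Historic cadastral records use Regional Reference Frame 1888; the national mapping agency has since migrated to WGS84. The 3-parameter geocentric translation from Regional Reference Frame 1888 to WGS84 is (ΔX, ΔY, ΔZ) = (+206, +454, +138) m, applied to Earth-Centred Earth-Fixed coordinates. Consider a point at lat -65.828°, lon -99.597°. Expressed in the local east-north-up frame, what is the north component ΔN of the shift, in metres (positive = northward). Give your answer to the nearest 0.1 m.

At φ = -65.828°, λ = -99.597°: sin φ = -0.912320, cos φ = 0.409477, sin λ = -0.986005, cos λ = -0.166717.
ΔN = −sin φ cos λ·ΔX − sin φ sin λ·ΔY + cos φ·ΔZ = −(-0.912320)(-0.166717)(206) − (-0.912320)(-0.986005)(454) + (0.409477)(138) = -383.22 m.

ΔN = -383.2 m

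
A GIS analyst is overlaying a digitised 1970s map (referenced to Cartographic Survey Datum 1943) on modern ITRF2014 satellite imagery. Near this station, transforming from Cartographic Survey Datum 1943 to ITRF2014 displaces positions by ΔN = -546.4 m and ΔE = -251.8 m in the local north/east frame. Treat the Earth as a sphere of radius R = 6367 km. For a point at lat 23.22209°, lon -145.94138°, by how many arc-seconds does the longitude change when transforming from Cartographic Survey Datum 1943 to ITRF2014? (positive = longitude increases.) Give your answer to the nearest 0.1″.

At latitude 23.22209°, cos φ = 0.918983.
One radian of longitude at latitude φ spans R cos φ, so Δλ = ΔE / (R cos φ) = -251.8 / (6367000 × 0.918983) = -4.3034e-05 rad = -8.876″.

Δλ = -8.9″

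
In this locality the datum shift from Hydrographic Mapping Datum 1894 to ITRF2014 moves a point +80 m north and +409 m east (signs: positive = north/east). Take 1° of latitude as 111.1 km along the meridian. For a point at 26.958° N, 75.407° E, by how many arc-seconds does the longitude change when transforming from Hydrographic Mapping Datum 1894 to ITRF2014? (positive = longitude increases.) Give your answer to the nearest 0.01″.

Δλ = 14.87″

At latitude 26.958°, cos φ = 0.891339.
1° of longitude at this latitude = 111.1 × cos φ = 99.03 km, so Δλ = 409.0 / 99027.8 = 0.0041302° = 14.869″.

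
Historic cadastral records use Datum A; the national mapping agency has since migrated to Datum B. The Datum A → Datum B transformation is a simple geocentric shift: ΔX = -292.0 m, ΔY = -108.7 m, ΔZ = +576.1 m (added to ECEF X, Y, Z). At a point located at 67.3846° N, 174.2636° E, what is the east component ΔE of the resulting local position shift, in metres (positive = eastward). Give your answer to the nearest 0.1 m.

ΔE = 137.3 m

At φ = 67.3846°, λ = 174.2636°: sin φ = 0.923107, cos φ = 0.384543, sin λ = 0.099952, cos λ = -0.994992.
ΔE = −sin λ·ΔX + cos λ·ΔY = −(0.099952)·(-292.0) + (-0.994992)·(-108.7) = 137.34 m.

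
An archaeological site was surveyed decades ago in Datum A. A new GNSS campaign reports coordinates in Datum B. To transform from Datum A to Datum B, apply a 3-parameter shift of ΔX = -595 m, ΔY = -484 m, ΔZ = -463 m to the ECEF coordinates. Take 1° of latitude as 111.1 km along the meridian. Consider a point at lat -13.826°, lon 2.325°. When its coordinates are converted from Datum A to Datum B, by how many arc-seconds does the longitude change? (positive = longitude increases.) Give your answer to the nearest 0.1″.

sin φ = -0.238974, cos φ = 0.971026, sin λ = 0.040568, cos λ = 0.999177.
East component: ΔE = −sin λ·ΔX + cos λ·ΔY = −(0.040568)(-595) + (0.999177)(-484) = -459.46 m.
1° of latitude spans 111100 m; at latitude φ, 1° of longitude spans that × cos φ = 107881.0 m, so Δλ = -459.46 / 107881.0 × 3600 = -15.332″.

Δλ = -15.3″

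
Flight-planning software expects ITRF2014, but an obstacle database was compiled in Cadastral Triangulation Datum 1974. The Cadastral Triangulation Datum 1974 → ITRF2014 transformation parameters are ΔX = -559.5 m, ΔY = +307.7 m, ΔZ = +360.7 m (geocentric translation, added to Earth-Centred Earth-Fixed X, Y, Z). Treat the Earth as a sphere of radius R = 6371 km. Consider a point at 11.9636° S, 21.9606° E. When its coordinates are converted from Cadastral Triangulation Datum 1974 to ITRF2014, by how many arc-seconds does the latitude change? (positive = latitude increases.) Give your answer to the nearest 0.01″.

sin φ = -0.207290, cos φ = 0.978279, sin λ = 0.373969, cos λ = 0.927441.
North component: ΔN = −sin φ cos λ·ΔX − sin φ sin λ·ΔY + cos φ·ΔZ = −(-0.207290)(0.927441)(-559.5) − (-0.207290)(0.373969)(307.7) + (0.978279)(360.7) = 269.15 m.
1° of latitude spans πR/180 = 111195 m, so Δφ = 269.15 / 111195 × 3600 = 8.714″.

Δφ = 8.71″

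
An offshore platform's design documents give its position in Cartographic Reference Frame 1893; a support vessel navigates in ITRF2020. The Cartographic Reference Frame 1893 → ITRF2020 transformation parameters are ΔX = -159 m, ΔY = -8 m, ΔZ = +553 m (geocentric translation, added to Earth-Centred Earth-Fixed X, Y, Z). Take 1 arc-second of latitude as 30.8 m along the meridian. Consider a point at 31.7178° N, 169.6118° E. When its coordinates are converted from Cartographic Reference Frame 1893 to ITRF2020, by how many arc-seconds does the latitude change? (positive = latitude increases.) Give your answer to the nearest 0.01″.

sin φ = 0.525736, cos φ = 0.850648, sin λ = 0.180317, cos λ = -0.983609.
North component: ΔN = −sin φ cos λ·ΔX − sin φ sin λ·ΔY + cos φ·ΔZ = −(0.525736)(-0.983609)(-159) − (0.525736)(0.180317)(-8) + (0.850648)(553) = 388.94 m.
1° of latitude spans 3600 × 30.80 = 110880 m, so Δφ = 388.94 / 110880 × 3600 = 12.628″.

Δφ = 12.63″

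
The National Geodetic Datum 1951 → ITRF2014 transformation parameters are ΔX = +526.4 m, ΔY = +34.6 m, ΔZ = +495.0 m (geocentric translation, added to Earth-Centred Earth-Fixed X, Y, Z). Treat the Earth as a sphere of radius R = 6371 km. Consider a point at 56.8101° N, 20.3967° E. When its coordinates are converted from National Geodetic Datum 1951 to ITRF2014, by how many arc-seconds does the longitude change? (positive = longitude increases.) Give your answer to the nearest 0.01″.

Δλ = -8.93″

sin φ = 0.836861, cos φ = 0.547416, sin λ = 0.348518, cos λ = 0.937302.
East component: ΔE = −sin λ·ΔX + cos λ·ΔY = −(0.348518)(526.4) + (0.937302)(34.6) = -151.03 m.
1° of latitude spans πR/180 = 111195 m; at latitude φ, 1° of longitude spans that × cos φ = 60869.8 m, so Δλ = -151.03 / 60869.8 × 3600 = -8.932″.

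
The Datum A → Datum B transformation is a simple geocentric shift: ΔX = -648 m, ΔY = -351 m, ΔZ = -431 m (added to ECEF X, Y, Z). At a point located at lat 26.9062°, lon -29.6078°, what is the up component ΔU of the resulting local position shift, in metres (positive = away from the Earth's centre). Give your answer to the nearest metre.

ΔU = -543 m

At φ = 26.9062°, λ = -29.6078°: sin φ = 0.452531, cos φ = 0.891749, sin λ = -0.494060, cos λ = 0.869428.
ΔU = cos φ cos λ·ΔX + cos φ sin λ·ΔY + sin φ·ΔZ = (0.891749)(0.869428)(-648) + (0.891749)(-0.494060)(-351) + (0.452531)(-431) = -542.80 m.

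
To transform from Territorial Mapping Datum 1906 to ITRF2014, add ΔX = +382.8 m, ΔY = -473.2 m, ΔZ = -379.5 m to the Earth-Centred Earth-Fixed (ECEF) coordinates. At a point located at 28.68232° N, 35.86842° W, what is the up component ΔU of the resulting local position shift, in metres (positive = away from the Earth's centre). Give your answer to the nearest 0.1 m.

At φ = 28.68232°, λ = -35.86842°: sin φ = 0.479953, cos φ = 0.877294, sin λ = -0.585926, cos λ = 0.810365.
ΔU = cos φ cos λ·ΔX + cos φ sin λ·ΔY + sin φ·ΔZ = (0.877294)(0.810365)(382.8) + (0.877294)(-0.585926)(-473.2) + (0.479953)(-379.5) = 333.24 m.

ΔU = 333.2 m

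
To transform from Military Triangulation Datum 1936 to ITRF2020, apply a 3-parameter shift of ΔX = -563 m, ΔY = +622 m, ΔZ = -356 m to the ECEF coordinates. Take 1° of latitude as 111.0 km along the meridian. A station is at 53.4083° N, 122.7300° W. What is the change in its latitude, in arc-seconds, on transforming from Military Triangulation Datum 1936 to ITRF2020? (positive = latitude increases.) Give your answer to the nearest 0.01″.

Δφ = -1.18″

sin φ = 0.802904, cos φ = 0.596109, sin λ = -0.841228, cos λ = -0.540681.
North component: ΔN = −sin φ cos λ·ΔX − sin φ sin λ·ΔY + cos φ·ΔZ = −(0.802904)(-0.540681)(-563) − (0.802904)(-0.841228)(622) + (0.596109)(-356) = -36.51 m.
1° of latitude spans 111000 m, so Δφ = -36.51 / 111000 × 3600 = -1.184″.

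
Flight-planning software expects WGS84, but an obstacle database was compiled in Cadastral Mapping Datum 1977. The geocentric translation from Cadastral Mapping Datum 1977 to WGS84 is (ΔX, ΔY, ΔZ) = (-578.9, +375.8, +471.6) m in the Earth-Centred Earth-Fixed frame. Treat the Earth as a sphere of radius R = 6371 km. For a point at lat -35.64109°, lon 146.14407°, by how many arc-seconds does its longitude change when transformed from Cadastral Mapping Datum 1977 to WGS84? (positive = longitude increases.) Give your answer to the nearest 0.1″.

Δλ = 0.4″

sin φ = -0.582706, cos φ = 0.812683, sin λ = 0.557107, cos λ = -0.830441.
East component: ΔE = −sin λ·ΔX + cos λ·ΔY = −(0.557107)(-578.9) + (-0.830441)(375.8) = 10.43 m.
1° of latitude spans πR/180 = 111195 m; at latitude φ, 1° of longitude spans that × cos φ = 90366.2 m, so Δλ = 10.43 / 90366.2 × 3600 = 0.415″.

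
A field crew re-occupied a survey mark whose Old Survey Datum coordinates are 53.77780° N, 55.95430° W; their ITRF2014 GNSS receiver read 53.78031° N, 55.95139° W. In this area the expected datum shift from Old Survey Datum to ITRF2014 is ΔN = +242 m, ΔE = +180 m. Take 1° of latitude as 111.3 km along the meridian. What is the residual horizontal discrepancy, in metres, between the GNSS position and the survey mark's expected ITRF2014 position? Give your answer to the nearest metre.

39 m

Observed coordinate differences: Δφ = +0.00251°, Δλ = +0.00291°.
Converting to metres (1° lat = 111300 m, cos φ = 0.590918): observed ΔN = 279.4 m, observed ΔE = 191.4 m.
Subtracting the expected shift leaves a residual of 279.4 − (242) = 37.4 m north and 191.4 − (180) = 11.4 m east.
Residual distance = √(37.4² + 11.4²) = 39.1 m.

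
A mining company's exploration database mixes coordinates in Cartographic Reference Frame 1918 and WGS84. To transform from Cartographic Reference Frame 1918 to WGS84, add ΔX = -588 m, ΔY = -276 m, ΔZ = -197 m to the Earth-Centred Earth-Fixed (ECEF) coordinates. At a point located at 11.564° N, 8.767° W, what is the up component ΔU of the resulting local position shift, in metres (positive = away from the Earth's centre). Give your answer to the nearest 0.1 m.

At φ = 11.564°, λ = -8.767°: sin φ = 0.200462, cos φ = 0.979701, sin λ = -0.152417, cos λ = 0.988316.
ΔU = cos φ cos λ·ΔX + cos φ sin λ·ΔY + sin φ·ΔZ = (0.979701)(0.988316)(-588) + (0.979701)(-0.152417)(-276) + (0.200462)(-197) = -567.61 m.

ΔU = -567.6 m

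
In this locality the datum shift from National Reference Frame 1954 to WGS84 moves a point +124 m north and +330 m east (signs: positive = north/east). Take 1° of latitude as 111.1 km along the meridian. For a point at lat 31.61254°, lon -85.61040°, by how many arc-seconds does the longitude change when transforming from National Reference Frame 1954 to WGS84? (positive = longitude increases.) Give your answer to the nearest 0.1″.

At latitude 31.61254°, cos φ = 0.851612.
1° of longitude at this latitude = 111.1 × cos φ = 94.61 km, so Δλ = 330.0 / 94614.1 = 0.0034879° = 12.556″.

Δλ = 12.6″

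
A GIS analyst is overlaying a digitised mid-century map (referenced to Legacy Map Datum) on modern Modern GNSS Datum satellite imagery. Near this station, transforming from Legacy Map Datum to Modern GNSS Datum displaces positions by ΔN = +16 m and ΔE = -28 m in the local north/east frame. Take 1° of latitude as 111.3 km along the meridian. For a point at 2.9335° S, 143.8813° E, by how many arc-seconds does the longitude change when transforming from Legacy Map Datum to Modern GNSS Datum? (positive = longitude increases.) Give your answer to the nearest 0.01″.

Δλ = -0.91″

At latitude -2.9335°, cos φ = 0.998690.
1° of longitude at this latitude = 111.3 × cos φ = 111.15 km, so Δλ = -28.0 / 111154.2 = -0.0002519° = -0.907″.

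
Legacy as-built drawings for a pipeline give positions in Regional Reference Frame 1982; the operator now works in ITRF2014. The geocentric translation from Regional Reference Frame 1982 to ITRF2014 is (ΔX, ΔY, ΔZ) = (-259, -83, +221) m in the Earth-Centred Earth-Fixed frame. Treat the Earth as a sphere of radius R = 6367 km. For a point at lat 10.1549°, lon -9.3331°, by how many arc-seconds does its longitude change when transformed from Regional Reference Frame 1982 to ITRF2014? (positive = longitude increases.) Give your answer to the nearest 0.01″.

sin φ = 0.176310, cos φ = 0.984335, sin λ = -0.162174, cos λ = 0.986762.
East component: ΔE = −sin λ·ΔX + cos λ·ΔY = −(-0.162174)(-259) + (0.986762)(-83) = -123.90 m.
1° of latitude spans πR/180 = 111125 m; at latitude φ, 1° of longitude spans that × cos φ = 109384.3 m, so Δλ = -123.90 / 109384.3 × 3600 = -4.078″.

Δλ = -4.08″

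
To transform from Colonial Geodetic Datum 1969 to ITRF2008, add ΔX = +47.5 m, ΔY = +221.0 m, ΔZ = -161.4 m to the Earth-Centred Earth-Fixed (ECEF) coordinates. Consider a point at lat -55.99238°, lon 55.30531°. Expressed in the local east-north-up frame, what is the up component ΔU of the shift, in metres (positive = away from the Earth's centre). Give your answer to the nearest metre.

At φ = -55.99238°, λ = 55.30531°: sin φ = -0.828963, cos φ = 0.559303, sin λ = 0.822197, cos λ = 0.569203.
ΔU = cos φ cos λ·ΔX + cos φ sin λ·ΔY + sin φ·ΔZ = (0.559303)(0.569203)(47.5) + (0.559303)(0.822197)(221.0) + (-0.828963)(-161.4) = 250.55 m.

ΔU = 251 m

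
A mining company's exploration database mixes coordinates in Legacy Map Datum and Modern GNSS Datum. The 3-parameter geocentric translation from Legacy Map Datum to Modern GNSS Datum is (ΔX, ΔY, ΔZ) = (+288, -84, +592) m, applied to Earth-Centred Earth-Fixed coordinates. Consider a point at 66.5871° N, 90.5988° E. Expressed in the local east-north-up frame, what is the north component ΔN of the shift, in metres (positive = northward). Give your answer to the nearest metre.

ΔN = 315 m

The local north axis is (−sin φ cos λ, −sin φ sin λ, cos φ), giving ΔN = 2.762 + 77.080 + 235.234 = 315.08 m.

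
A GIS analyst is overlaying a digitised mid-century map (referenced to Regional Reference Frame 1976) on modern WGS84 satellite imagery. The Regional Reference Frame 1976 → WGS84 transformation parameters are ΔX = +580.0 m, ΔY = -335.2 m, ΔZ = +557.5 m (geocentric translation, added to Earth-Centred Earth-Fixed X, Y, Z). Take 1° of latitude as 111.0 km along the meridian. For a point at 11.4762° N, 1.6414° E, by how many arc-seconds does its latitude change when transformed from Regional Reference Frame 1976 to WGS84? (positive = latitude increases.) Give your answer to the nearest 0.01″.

sin φ = 0.198961, cos φ = 0.980007, sin λ = 0.028644, cos λ = 0.999590.
North component: ΔN = −sin φ cos λ·ΔX − sin φ sin λ·ΔY + cos φ·ΔZ = −(0.198961)(0.999590)(580.0) − (0.198961)(0.028644)(-335.2) + (0.980007)(557.5) = 432.91 m.
1° of latitude spans 111000 m, so Δφ = 432.91 / 111000 × 3600 = 14.040″.

Δφ = 14.04″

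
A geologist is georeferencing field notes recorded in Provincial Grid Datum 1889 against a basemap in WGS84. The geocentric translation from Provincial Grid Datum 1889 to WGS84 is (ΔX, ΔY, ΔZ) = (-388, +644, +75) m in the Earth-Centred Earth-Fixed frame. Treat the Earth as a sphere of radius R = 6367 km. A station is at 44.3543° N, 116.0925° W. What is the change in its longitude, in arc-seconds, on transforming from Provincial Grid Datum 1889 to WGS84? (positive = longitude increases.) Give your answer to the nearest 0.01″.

sin φ = 0.699093, cos φ = 0.715031, sin λ = -0.898085, cos λ = -0.439822.
East component: ΔE = −sin λ·ΔX + cos λ·ΔY = −(-0.898085)(-388) + (-0.439822)(644) = -631.70 m.
1° of latitude spans πR/180 = 111125 m; at latitude φ, 1° of longitude spans that × cos φ = 79457.8 m, so Δλ = -631.70 / 79457.8 × 3600 = -28.621″.

Δλ = -28.62″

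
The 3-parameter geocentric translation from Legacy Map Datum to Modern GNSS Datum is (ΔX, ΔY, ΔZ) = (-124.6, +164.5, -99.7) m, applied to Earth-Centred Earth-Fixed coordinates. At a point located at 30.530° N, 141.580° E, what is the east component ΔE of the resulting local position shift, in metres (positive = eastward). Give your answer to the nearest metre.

The local east axis at (φ, λ) is (−sin λ, cos λ, 0), so ΔE = −sin(141.580°)·(-124.6) + cos(141.580°)·164.5 = -51.45 m.

ΔE = -51 m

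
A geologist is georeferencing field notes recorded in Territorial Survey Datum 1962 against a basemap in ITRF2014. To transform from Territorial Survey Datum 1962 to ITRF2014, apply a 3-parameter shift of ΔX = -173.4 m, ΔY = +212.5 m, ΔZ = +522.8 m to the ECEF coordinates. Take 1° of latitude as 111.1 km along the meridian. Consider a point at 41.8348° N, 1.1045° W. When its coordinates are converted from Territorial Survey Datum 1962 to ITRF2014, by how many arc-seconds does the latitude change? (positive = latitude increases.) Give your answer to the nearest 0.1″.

sin φ = 0.666985, cos φ = 0.745071, sin λ = -0.019276, cos λ = 0.999814.
North component: ΔN = −sin φ cos λ·ΔX − sin φ sin λ·ΔY + cos φ·ΔZ = −(0.666985)(0.999814)(-173.4) − (0.666985)(-0.019276)(212.5) + (0.745071)(522.8) = 507.89 m.
1° of latitude spans 111100 m, so Δφ = 507.89 / 111100 × 3600 = 16.457″.

Δφ = 16.5″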